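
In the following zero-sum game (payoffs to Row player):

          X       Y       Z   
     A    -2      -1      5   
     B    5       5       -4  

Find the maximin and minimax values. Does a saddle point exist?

Maximin = -2, Minimax = 5, Saddle: False

Work:
Row minimums: [-2, -4] → maximin = -2
Column maximums: [5, 5, 5] → minimax = 5
No saddle point (maximin ≠ minimax). Mixed strategy needed.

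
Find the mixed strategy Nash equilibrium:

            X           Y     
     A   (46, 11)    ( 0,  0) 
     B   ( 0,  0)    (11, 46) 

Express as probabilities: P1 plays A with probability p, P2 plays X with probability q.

p = 0.807, q = 0.193

Work:
Find probabilities that make opponent indifferent:
P2 chooses q to make P1 indifferent between A and B
P1 chooses p to make P2 indifferent between X and Y
Mixed NE: P1 plays (A: 0.807, B: 0.193), P2 plays (X: 0.193, Y: 0.807)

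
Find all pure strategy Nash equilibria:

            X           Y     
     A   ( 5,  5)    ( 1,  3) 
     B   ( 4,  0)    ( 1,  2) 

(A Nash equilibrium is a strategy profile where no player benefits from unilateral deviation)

Nash equilibrium: (A, X), (B, Y)

Work:
Best responses:
  P1 vs X: payoffs [5, 4] → best response A (payoff 5)
  P1 vs Y: payoffs [1, 1] → best response A/B (payoff 1)
  P2 vs A: payoffs [5, 3] → best response X (payoff 5)
  P2 vs B: payoffs [0, 2] → best response Y (payoff 2)
Mutual best responses: (A,X), (B,Y) → Nash equilibria.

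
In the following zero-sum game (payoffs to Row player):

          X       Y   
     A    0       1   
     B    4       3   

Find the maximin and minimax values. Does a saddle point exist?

Maximin = 3, Minimax = 3, Saddle: True

Work:
Row minimums: [0, 3] → maximin = 3
Column maximums: [4, 3] → minimax = 3
Saddle point exists! Game value = 3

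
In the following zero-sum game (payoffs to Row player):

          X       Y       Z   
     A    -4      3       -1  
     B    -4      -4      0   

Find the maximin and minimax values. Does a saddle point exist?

Maximin = -4, Minimax = -4, Saddle: True

Work:
Row minimums: [-4, -4] → maximin = -4
Column maximums: [-4, 3, 0] → minimax = -4
Saddle point exists! Game value = -4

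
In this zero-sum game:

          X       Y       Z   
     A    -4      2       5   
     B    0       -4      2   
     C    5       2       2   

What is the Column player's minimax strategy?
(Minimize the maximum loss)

Column should play Y, value = 2

Work:
Column player minimizes Row's maximum payoff:
Column X: max payoff to Row = 5
Column Y: max payoff to Row = 2
Column Z: max payoff to Row = 5
Minimum is 2, achieved by column Y.
Minimax strategy: Y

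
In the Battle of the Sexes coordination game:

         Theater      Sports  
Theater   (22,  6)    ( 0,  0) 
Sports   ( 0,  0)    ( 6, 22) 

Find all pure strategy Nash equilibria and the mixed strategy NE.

Pure NE: (Theater, Theater) and (Sports, Sports); Mixed NE: p = 0.7857, q = 0.2143

Work:
Check pure NE:
(Theater, Theater): (22, 6) - no unilateral deviation beneficial
(Sports, Sports): (6, 22) - no unilateral deviation beneficial
Mixed NE: P1 plays Theater with p = 0.7857, P2 plays Theater with q = 0.2143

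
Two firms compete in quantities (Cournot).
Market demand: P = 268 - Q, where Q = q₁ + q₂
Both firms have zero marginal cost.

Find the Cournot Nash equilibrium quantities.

q₁* = q₂* = 89.33; P* = 89.33

Work:
Profit: π_i = P·q_i = (a - q_i - q_j)·q_i
FOC: ∂π_i/∂q_i = a - 2q_i - q_j = 0
Reaction function: q_i = (268 - q_j)/2
Symmetry: q* = 268/3 = 89.33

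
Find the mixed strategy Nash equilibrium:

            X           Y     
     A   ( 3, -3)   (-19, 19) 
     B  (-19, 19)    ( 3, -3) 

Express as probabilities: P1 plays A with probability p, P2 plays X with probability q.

p = 0.5, q = 0.5

Work:
Find probabilities that make opponent indifferent:
P2 chooses q to make P1 indifferent between A and B
P1 chooses p to make P2 indifferent between X and Y
Mixed NE: P1 plays (A: 0.5, B: 0.5), P2 plays (X: 0.5, Y: 0.5)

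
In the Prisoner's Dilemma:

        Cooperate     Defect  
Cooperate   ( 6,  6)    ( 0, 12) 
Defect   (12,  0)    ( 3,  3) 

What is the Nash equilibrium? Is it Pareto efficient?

(Defect, Defect) is NE; not Pareto efficient

Work:
Defect dominates Cooperate for both players:
If P2 cooperates: Defect (12) > Cooperate (6)
If P2 defects: Defect (3) > Cooperate (0)
NE: (Defect, Defect) with payoff (3, 3)
But (Cooperate, Cooperate) = (6, 6) Pareto dominates (3, 3)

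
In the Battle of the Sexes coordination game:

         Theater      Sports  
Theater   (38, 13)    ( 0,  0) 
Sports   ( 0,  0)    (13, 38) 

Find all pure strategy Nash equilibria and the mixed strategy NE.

Pure NE: (Theater, Theater) and (Sports, Sports); Mixed NE: p = 0.7451, q = 0.2549

Work:
Check pure NE:
(Theater, Theater): (38, 13) - no unilateral deviation beneficial
(Sports, Sports): (13, 38) - no unilateral deviation beneficial
Mixed NE: P1 plays Theater with p = 0.7451, P2 plays Theater with q = 0.2549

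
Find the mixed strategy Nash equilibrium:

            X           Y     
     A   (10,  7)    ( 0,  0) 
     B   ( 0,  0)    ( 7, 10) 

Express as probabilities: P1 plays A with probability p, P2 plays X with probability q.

p = 0.5882, q = 0.4118

Work:
Find probabilities that make opponent indifferent:
P2 chooses q to make P1 indifferent between A and B
P1 chooses p to make P2 indifferent between X and Y
Mixed NE: P1 plays (A: 0.5882, B: 0.4118), P2 plays (X: 0.4118, Y: 0.5882)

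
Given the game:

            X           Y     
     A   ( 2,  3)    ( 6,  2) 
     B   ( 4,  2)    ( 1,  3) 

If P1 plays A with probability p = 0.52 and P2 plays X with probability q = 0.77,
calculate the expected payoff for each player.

E[P1] = 3.1072, E[P2] = 2.5108

Work:
E[P1] = p·q·π₁(A,X) + p·(1-q)·π₁(A,Y) + (1-p)·q·π₁(B,X) + (1-p)·(1-q)·π₁(B,Y)
= 0.52·0.77·2 + 0.52·0.23·6 + 0.48·0.77·4 + 0.48·0.23·1
= 3.1072

E[P2] = 2.5108 (similar calculation)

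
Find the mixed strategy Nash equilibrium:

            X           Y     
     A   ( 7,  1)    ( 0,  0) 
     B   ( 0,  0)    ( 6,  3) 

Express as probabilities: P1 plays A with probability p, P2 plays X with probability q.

p = 0.75, q = 0.4615

Work:
Find probabilities that make opponent indifferent:
P2 chooses q to make P1 indifferent between A and B
P1 chooses p to make P2 indifferent between X and Y
Mixed NE: P1 plays (A: 0.75, B: 0.25), P2 plays (X: 0.4615, Y: 0.5385)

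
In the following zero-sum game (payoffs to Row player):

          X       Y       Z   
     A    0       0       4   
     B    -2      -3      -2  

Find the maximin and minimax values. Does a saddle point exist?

Maximin = 0, Minimax = 0, Saddle: True

Work:
Row minimums: [0, -3] → maximin = 0
Column maximums: [0, 0, 4] → minimax = 0
Saddle point exists! Game value = 0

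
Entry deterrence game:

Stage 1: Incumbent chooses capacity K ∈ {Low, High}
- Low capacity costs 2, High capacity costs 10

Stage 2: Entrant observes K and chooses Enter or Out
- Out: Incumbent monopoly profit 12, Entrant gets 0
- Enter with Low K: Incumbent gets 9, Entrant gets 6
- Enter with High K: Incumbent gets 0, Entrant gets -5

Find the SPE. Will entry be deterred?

SPE: (Low, Enter|Low, Out|High); Entry not deterred. Incumbent net profit = 7, Entrant gets 6

Work:
After Low K: Entrant enters (6 > 0)
After High K: Entrant stays out (-5 < 0)
Incumbent: Low → 9−2=7, High → 12−10=2
Incumbent chooses Low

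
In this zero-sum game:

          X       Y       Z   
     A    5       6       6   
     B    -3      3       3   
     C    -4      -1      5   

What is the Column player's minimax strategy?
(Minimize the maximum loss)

Column should play X, value = 5

Work:
Column player minimizes Row's maximum payoff:
Column X: max payoff to Row = 5
Column Y: max payoff to Row = 6
Column Z: max payoff to Row = 6
Minimum is 5, achieved by column X.
Minimax strategy: X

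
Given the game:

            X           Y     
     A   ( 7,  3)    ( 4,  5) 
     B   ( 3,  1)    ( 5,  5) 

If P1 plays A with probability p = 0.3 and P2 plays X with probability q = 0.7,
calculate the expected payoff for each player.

E[P1] = 4.35, E[P2] = 2.62

Work:
E[P1] = p·q·π₁(A,X) + p·(1-q)·π₁(A,Y) + (1-p)·q·π₁(B,X) + (1-p)·(1-q)·π₁(B,Y)
= 0.3·0.7·7 + 0.3·0.3·4 + 0.7·0.7·3 + 0.7·0.3·5
= 4.35

E[P2] = 2.62 (similar calculation)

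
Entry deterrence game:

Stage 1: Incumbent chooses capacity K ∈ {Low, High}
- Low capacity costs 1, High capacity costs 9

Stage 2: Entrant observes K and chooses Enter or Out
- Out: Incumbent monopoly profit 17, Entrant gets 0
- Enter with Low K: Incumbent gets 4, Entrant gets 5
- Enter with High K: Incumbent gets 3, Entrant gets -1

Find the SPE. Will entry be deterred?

SPE: (High, Enter|Low, Out|High); Entry deterred. Incumbent net profit = 8

Work:
After Low K: Entrant enters (5 > 0)
After High K: Entrant stays out (-1 < 0)
Incumbent: Low → 4−1=3, High → 17−9=8
Incumbent chooses High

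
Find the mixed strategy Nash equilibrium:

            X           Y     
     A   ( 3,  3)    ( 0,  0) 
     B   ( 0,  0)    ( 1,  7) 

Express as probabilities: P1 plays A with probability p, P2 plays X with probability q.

p = 0.7, q = 0.25

Work:
Find probabilities that make opponent indifferent:
P2 chooses q to make P1 indifferent between A and B
P1 chooses p to make P2 indifferent between X and Y
Mixed NE: P1 plays (A: 0.7, B: 0.3), P2 plays (X: 0.25, Y: 0.75)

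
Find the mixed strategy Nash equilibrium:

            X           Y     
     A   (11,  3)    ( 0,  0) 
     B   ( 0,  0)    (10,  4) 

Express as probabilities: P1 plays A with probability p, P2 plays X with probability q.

p = 0.5714, q = 0.4762

Work:
Find probabilities that make opponent indifferent:
P2 chooses q to make P1 indifferent between A and B
P1 chooses p to make P2 indifferent between X and Y
Mixed NE: P1 plays (A: 0.5714, B: 0.4286), P2 plays (X: 0.4762, Y: 0.5238)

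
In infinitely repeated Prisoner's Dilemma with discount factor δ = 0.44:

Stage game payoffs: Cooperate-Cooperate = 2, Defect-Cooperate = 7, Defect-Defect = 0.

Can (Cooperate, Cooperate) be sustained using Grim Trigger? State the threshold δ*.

δ* = 0.7143; since δ = 0.44 < 0.7143, cooperation cannot be sustained

Work:
For Grim Trigger:
Cooperate forever: 2/(1-δ)
Defect then punished: 7 + 0·δ/(1-δ)
Need: 2/(1-δ) ≥ 7 + 0·δ/(1-δ)
Solving: δ ≥ (T-R)/(T-P) = (7-2)/(7-0) = 0.7143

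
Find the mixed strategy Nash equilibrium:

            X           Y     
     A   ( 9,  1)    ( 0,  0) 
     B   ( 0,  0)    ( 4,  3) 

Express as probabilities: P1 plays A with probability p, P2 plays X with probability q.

p = 0.75, q = 0.3077

Work:
Find probabilities that make opponent indifferent:
P2 chooses q to make P1 indifferent between A and B
P1 chooses p to make P2 indifferent between X and Y
Mixed NE: P1 plays (A: 0.75, B: 0.25), P2 plays (X: 0.3077, Y: 0.6923)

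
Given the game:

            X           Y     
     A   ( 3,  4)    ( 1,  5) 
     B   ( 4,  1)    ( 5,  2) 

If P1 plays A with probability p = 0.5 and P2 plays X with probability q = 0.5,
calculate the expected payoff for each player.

E[P1] = 3.25, E[P2] = 3.0

Work:
E[P1] = p·q·π₁(A,X) + p·(1-q)·π₁(A,Y) + (1-p)·q·π₁(B,X) + (1-p)·(1-q)·π₁(B,Y)
= 0.5·0.5·3 + 0.5·0.5·1 + 0.5·0.5·4 + 0.5·0.5·5
= 3.25

E[P2] = 3.0 (similar calculation)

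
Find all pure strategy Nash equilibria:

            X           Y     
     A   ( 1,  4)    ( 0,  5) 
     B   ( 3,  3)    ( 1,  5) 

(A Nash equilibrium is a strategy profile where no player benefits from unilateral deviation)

Nash equilibrium: (B, Y)

Work:
Best responses:
  P1 vs X: payoffs [1, 3] → best response B (payoff 3)
  P1 vs Y: payoffs [0, 1] → best response B (payoff 1)
  P2 vs A: payoffs [4, 5] → best response Y (payoff 5)
  P2 vs B: payoffs [3, 5] → best response Y (payoff 5)
Mutual best responses: (B,Y) → Nash equilibria.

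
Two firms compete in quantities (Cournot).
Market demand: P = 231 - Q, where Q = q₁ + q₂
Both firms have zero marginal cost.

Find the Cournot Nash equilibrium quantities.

q₁* = q₂* = 77.0; P* = 77.0

Work:
Profit: π_i = P·q_i = (a - q_i - q_j)·q_i
FOC: ∂π_i/∂q_i = a - 2q_i - q_j = 0
Reaction function: q_i = (231 - q_j)/2
Symmetry: q* = 231/3 = 77.0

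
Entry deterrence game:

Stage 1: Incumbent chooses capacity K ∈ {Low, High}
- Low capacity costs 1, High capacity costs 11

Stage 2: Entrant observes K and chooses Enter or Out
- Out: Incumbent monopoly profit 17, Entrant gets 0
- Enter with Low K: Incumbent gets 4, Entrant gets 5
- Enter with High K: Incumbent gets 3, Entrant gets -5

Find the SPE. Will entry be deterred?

SPE: (High, Enter|Low, Out|High); Entry deterred. Incumbent net profit = 6

Work:
After Low K: Entrant enters (5 > 0)
After High K: Entrant stays out (-5 < 0)
Incumbent: Low → 4−1=3, High → 17−11=6
Incumbent chooses High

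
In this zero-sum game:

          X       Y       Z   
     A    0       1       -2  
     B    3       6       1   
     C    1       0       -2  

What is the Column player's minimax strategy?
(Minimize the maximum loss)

Column should play Z, value = 1

Work:
Column player minimizes Row's maximum payoff:
Column X: max payoff to Row = 3
Column Y: max payoff to Row = 6
Column Z: max payoff to Row = 1
Minimum is 1, achieved by column Z.
Minimax strategy: Z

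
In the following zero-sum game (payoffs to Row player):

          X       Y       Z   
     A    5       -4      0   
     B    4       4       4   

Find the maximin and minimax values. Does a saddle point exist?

Maximin = 4, Minimax = 4, Saddle: True

Work:
Row minimums: [-4, 4] → maximin = 4
Column maximums: [5, 4, 4] → minimax = 4
Saddle point exists! Game value = 4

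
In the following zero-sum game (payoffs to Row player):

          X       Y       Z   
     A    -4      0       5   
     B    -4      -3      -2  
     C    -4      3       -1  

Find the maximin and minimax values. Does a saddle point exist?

Maximin = -4, Minimax = -4, Saddle: True

Work:
Row minimums: [-4, -4, -4] → maximin = -4
Column maximums: [-4, 3, 5] → minimax = -4
Saddle point exists! Game value = -4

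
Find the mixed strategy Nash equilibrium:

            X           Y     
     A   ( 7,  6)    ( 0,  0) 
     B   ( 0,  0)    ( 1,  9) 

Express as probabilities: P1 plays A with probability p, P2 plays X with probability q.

p = 0.6, q = 0.125

Work:
Find probabilities that make opponent indifferent:
P2 chooses q to make P1 indifferent between A and B
P1 chooses p to make P2 indifferent between X and Y
Mixed NE: P1 plays (A: 0.6, B: 0.4), P2 plays (X: 0.125, Y: 0.875)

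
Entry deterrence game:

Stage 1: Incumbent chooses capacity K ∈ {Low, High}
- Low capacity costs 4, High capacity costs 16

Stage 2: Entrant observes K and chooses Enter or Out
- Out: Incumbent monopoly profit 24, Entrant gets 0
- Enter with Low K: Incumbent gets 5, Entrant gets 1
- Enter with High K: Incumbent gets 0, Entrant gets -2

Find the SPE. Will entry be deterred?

SPE: (High, Enter|Low, Out|High); Entry deterred. Incumbent net profit = 8

Work:
After Low K: Entrant enters (1 > 0)
After High K: Entrant stays out (-2 < 0)
Incumbent: Low → 5−4=1, High → 24−16=8
Incumbent chooses High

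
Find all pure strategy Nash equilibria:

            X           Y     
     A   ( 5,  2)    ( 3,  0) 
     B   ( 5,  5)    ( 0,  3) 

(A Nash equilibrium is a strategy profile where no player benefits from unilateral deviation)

Nash equilibrium: (A, X), (B, X)

Work:
Best responses:
  P1 vs X: payoffs [5, 5] → best response A/B (payoff 5)
  P1 vs Y: payoffs [3, 0] → best response A (payoff 3)
  P2 vs A: payoffs [2, 0] → best response X (payoff 2)
  P2 vs B: payoffs [5, 3] → best response X (payoff 5)
Mutual best responses: (A,X), (B,X) → Nash equilibria.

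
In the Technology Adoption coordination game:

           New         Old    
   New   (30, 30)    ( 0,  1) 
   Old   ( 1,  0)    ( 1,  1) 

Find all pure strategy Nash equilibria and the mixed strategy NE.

Pure NE: (New, New) and (Old, Old); Mixed NE: p = 0.0333, q = 0.0333

Work:
Check pure NE:
(New, New): (30, 30) - no unilateral deviation beneficial
(Old, Old): (1, 1) - no unilateral deviation beneficial
Mixed NE: P1 plays New with p = 0.0333, P2 plays New with q = 0.0333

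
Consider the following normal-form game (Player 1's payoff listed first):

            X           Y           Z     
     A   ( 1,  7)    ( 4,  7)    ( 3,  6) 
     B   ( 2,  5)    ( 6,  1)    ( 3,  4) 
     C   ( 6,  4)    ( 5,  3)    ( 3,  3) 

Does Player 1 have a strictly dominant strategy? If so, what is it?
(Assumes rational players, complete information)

No strictly dominant strategy exists for Player 1

Work:
A strategy strictly dominates another if it gives a strictly higher payoff against every opponent action. Compare each pair of P1's strategies column-by-column:
  A vs B: [1 vs 2, 4 vs 6, 3 vs 3] → A does not strictly dominate B (column X: 1 ≤ 2)
  A vs C: [1 vs 6, 4 vs 5, 3 vs 3] → A does not strictly dominate C (column X: 1 ≤ 6)
  B vs A: [2 vs 1, 6 vs 4, 3 vs 3] → B does not strictly dominate A (column Z: 3 ≤ 3)
  B vs C: [2 vs 6, 6 vs 5, 3 vs 3] → B does not strictly dominate C (column X: 2 ≤ 6)
  C vs A: [6 vs 1, 5 vs 4, 3 vs 3] → C does not strictly dominate A (column Z: 3 ≤ 3)
  C vs B: [6 vs 2, 5 vs 6, 3 vs 3] → C does not strictly dominate B (column Y: 5 ≤ 6)
No single strategy strictly dominates all others → no strictly dominant strategy.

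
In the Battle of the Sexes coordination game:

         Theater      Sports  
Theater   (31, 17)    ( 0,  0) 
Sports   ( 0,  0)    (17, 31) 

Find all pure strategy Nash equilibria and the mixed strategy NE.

Pure NE: (Theater, Theater) and (Sports, Sports); Mixed NE: p = 0.6458, q = 0.3542

Work:
Check pure NE:
(Theater, Theater): (31, 17) - no unilateral deviation beneficial
(Sports, Sports): (17, 31) - no unilateral deviation beneficial
Mixed NE: P1 plays Theater with p = 0.6458, P2 plays Theater with q = 0.3542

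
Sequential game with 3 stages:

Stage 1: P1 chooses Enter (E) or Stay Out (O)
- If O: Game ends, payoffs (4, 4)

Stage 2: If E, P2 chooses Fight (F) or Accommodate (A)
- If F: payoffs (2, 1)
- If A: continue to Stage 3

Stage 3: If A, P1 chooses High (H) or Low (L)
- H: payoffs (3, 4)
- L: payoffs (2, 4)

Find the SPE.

SPE: (O, A, H); Outcome (4, 4)

Work:
Stage 3: P1 chooses H (3 vs 2)
Stage 2: P2: F->1, A->4 (anticipating H). Choose A
Stage 1: P1: O->4, E->3 (anticipating A, H). Choose O
SPE path: O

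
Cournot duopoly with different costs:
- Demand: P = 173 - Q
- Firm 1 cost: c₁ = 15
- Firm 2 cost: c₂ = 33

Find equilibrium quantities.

q₁* = 58.67, q₂* = 40.67

Work:
Reaction: q₁ = (173 - 15 - q₂)/2
Reaction: q₂ = (173 - 33 - q₁)/2
Solve simultaneously:
q₁* = (173 - 2×15 + 33)/3 = 58.67
q₂* = (173 - 2×33 + 15)/3 = 40.67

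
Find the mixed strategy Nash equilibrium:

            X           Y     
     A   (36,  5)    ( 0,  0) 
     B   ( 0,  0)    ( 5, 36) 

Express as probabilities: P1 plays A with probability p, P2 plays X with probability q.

p = 0.878, q = 0.122

Work:
Find probabilities that make opponent indifferent:
P2 chooses q to make P1 indifferent between A and B
P1 chooses p to make P2 indifferent between X and Y
Mixed NE: P1 plays (A: 0.878, B: 0.122), P2 plays (X: 0.122, Y: 0.878)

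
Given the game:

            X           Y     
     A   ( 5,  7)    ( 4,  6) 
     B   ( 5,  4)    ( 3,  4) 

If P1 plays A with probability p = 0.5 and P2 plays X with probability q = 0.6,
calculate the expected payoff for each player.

E[P1] = 4.4, E[P2] = 5.3

Work:
E[P1] = p·q·π₁(A,X) + p·(1-q)·π₁(A,Y) + (1-p)·q·π₁(B,X) + (1-p)·(1-q)·π₁(B,Y)
= 0.5·0.6·5 + 0.5·0.4·4 + 0.5·0.6·5 + 0.5·0.4·3
= 4.4

E[P2] = 5.3 (similar calculation)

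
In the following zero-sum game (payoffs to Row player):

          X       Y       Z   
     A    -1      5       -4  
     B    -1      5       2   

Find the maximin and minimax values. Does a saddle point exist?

Maximin = -1, Minimax = -1, Saddle: True

Work:
Row minimums: [-4, -1] → maximin = -1
Column maximums: [-1, 5, 2] → minimax = -1
Saddle point exists! Game value = -1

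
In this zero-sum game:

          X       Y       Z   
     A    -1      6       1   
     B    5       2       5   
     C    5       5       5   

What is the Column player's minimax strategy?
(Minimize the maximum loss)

Column should play X or Z (all achieve the minimum), value = 5

Work:
Column player minimizes Row's maximum payoff:
Column X: max payoff to Row = 5
Column Y: max payoff to Row = 6
Column Z: max payoff to Row = 5
Minimum is 5, achieved by columns X, Z (tied).
Each of X or Z is a minimax strategy.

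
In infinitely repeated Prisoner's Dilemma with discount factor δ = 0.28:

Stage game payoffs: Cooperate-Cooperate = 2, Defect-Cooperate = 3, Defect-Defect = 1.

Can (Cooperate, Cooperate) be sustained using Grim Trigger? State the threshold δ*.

δ* = 0.5; since δ = 0.28 < 0.5, cooperation cannot be sustained

Work:
For Grim Trigger:
Cooperate forever: 2/(1-δ)
Defect then punished: 3 + 1·δ/(1-δ)
Need: 2/(1-δ) ≥ 3 + 1·δ/(1-δ)
Solving: δ ≥ (T-R)/(T-P) = (3-2)/(3-1) = 0.5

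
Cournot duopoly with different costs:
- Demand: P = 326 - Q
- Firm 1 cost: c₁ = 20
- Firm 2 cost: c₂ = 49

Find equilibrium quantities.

q₁* = 111.67, q₂* = 82.67

Work:
Reaction: q₁ = (326 - 20 - q₂)/2
Reaction: q₂ = (326 - 49 - q₁)/2
Solve simultaneously:
q₁* = (326 - 2×20 + 49)/3 = 111.67
q₂* = (326 - 2×49 + 20)/3 = 82.67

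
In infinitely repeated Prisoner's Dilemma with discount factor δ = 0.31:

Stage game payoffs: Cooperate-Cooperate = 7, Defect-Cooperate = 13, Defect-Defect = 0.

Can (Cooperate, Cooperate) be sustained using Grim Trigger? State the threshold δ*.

δ* = 0.4615; since δ = 0.31 < 0.4615, cooperation cannot be sustained

Work:
For Grim Trigger:
Cooperate forever: 7/(1-δ)
Defect then punished: 13 + 0·δ/(1-δ)
Need: 7/(1-δ) ≥ 13 + 0·δ/(1-δ)
Solving: δ ≥ (T-R)/(T-P) = (13-7)/(13-0) = 0.4615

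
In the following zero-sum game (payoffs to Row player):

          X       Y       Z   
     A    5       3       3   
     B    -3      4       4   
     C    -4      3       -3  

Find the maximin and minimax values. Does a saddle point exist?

Maximin = 3, Minimax = 4, Saddle: False

Work:
Row minimums: [3, -3, -4] → maximin = 3
Column maximums: [5, 4, 4] → minimax = 4
No saddle point (maximin ≠ minimax). Mixed strategy needed.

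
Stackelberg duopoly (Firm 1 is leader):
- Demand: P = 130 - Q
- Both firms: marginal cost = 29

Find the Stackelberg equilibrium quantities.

q₁* (leader) = 50.5, q₂* (follower) = 25.25

Work:
Follower's reaction: q₂ = (a - c - q₁)/2
Leader substitutes: π₁ = q₁·(a - q₁ - (a-c-q₁)/2 - c)
FOC: q₁* = (130 - 29)/2 = 50.50
Then: q₂* = (130 - 29 - 50.5)/2 = 25.25
Leader has first-mover advantage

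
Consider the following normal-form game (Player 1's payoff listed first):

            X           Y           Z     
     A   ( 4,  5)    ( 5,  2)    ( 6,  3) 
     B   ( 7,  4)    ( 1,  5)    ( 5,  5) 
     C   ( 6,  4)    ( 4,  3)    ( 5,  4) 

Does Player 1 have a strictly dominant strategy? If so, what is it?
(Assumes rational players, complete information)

No strictly dominant strategy exists for Player 1

Work:
A strategy strictly dominates another if it gives a strictly higher payoff against every opponent action. Compare each pair of P1's strategies column-by-column:
  A vs B: [4 vs 7, 5 vs 1, 6 vs 5] → A does not strictly dominate B (column X: 4 ≤ 7)
  A vs C: [4 vs 6, 5 vs 4, 6 vs 5] → A does not strictly dominate C (column X: 4 ≤ 6)
  B vs A: [7 vs 4, 1 vs 5, 5 vs 6] → B does not strictly dominate A (column Y: 1 ≤ 5)
  B vs C: [7 vs 6, 1 vs 4, 5 vs 5] → B does not strictly dominate C (column Y: 1 ≤ 4)
  C vs A: [6 vs 4, 4 vs 5, 5 vs 6] → C does not strictly dominate A (column Y: 4 ≤ 5)
  C vs B: [6 vs 7, 4 vs 1, 5 vs 5] → C does not strictly dominate B (column X: 6 ≤ 7)
No single strategy strictly dominates all others → no strictly dominant strategy.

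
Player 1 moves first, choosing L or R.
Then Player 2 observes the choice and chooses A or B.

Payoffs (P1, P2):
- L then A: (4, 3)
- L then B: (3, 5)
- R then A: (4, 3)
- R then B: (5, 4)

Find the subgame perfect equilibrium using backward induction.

P1 plays R, P2 plays B after L and B after R; Payoff (5, 4)

Work:
Backward induction:
After L: P2 chooses B → P1 gets 3
After R: P2 chooses B → P1 gets 5
P1 chooses R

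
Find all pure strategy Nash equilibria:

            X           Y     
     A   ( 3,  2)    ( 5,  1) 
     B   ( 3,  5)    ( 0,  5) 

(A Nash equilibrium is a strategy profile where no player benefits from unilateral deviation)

Nash equilibrium: (A, X), (B, X)

Work:
Best responses:
  P1 vs X: payoffs [3, 3] → best response A/B (payoff 3)
  P1 vs Y: payoffs [5, 0] → best response A (payoff 5)
  P2 vs A: payoffs [2, 1] → best response X (payoff 2)
  P2 vs B: payoffs [5, 5] → best response X/Y (payoff 5)
Mutual best responses: (A,X), (B,X) → Nash equilibria.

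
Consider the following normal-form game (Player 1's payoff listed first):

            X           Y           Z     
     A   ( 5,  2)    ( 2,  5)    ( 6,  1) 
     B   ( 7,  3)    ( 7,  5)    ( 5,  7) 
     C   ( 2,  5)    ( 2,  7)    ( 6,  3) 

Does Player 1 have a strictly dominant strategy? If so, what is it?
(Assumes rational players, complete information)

No strictly dominant strategy exists for Player 1

Work:
A strategy strictly dominates another if it gives a strictly higher payoff against every opponent action. Compare each pair of P1's strategies column-by-column:
  A vs B: [5 vs 7, 2 vs 7, 6 vs 5] → A does not strictly dominate B (column X: 5 ≤ 7)
  A vs C: [5 vs 2, 2 vs 2, 6 vs 6] → A does not strictly dominate C (column Y: 2 ≤ 2)
  B vs A: [7 vs 5, 7 vs 2, 5 vs 6] → B does not strictly dominate A (column Z: 5 ≤ 6)
  B vs C: [7 vs 2, 7 vs 2, 5 vs 6] → B does not strictly dominate C (column Z: 5 ≤ 6)
  C vs A: [2 vs 5, 2 vs 2, 6 vs 6] → C does not strictly dominate A (column X: 2 ≤ 5)
  C vs B: [2 vs 7, 2 vs 7, 6 vs 5] → C does not strictly dominate B (column X: 2 ≤ 7)
No single strategy strictly dominates all others → no strictly dominant strategy.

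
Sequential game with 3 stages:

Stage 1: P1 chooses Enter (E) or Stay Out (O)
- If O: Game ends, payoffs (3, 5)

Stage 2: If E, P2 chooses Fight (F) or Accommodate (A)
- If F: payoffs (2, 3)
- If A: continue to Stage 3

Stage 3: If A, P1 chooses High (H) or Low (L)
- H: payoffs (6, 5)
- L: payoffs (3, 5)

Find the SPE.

SPE: (E, A, H); Outcome (6, 5)

Work:
Stage 3: P1 chooses H (6 vs 3)
Stage 2: P2: F->3, A->5 (anticipating H). Choose A
Stage 1: P1: O->3, E->6 (anticipating A, H). Choose E
SPE path: E -> A -> H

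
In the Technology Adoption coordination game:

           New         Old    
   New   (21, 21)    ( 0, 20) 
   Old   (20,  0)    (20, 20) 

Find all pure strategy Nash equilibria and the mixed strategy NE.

Pure NE: (New, New) and (Old, Old); Mixed NE: p = 0.9524, q = 0.9524

Work:
Check pure NE:
(New, New): (21, 21) - no unilateral deviation beneficial
(Old, Old): (20, 20) - no unilateral deviation beneficial
Mixed NE: P1 plays New with p = 0.9524, P2 plays New with q = 0.9524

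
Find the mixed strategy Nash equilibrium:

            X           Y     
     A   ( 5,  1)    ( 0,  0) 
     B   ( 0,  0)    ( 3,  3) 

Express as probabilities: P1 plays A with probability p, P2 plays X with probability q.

p = 0.75, q = 0.375

Work:
Find probabilities that make opponent indifferent:
P2 chooses q to make P1 indifferent between A and B
P1 chooses p to make P2 indifferent between X and Y
Mixed NE: P1 plays (A: 0.75, B: 0.25), P2 plays (X: 0.375, Y: 0.625)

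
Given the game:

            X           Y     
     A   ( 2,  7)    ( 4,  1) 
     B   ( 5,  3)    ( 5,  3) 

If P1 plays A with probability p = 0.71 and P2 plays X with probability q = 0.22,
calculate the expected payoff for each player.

E[P1] = 3.9776, E[P2] = 2.5172

Work:
E[P1] = p·q·π₁(A,X) + p·(1-q)·π₁(A,Y) + (1-p)·q·π₁(B,X) + (1-p)·(1-q)·π₁(B,Y)
= 0.71·0.22·2 + 0.71·0.78·4 + 0.29·0.22·5 + 0.29·0.78·5
= 3.9776

E[P2] = 2.5172 (similar calculation)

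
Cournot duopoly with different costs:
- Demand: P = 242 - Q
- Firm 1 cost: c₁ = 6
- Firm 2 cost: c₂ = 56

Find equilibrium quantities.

q₁* = 95.33, q₂* = 45.33

Work:
Reaction: q₁ = (242 - 6 - q₂)/2
Reaction: q₂ = (242 - 56 - q₁)/2
Solve simultaneously:
q₁* = (242 - 2×6 + 56)/3 = 95.33
q₂* = (242 - 2×56 + 6)/3 = 45.33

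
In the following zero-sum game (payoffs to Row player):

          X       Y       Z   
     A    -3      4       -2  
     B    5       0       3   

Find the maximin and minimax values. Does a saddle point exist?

Maximin = 0, Minimax = 3, Saddle: False

Work:
Row minimums: [-3, 0] → maximin = 0
Column maximums: [5, 4, 3] → minimax = 3
No saddle point (maximin ≠ minimax). Mixed strategy needed.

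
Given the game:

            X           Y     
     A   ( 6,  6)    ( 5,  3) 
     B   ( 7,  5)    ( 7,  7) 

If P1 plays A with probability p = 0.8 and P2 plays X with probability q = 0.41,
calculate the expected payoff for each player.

E[P1] = 5.728, E[P2] = 4.62

Work:
E[P1] = p·q·π₁(A,X) + p·(1-q)·π₁(A,Y) + (1-p)·q·π₁(B,X) + (1-p)·(1-q)·π₁(B,Y)
= 0.8·0.41·6 + 0.8·0.59·5 + 0.2·0.41·7 + 0.2·0.59·7
= 5.728

E[P2] = 4.62 (similar calculation)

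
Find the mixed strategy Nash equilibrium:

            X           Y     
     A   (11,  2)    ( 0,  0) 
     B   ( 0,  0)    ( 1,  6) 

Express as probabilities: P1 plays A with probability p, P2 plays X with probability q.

p = 0.75, q = 0.0833

Work:
Find probabilities that make opponent indifferent:
P2 chooses q to make P1 indifferent between A and B
P1 chooses p to make P2 indifferent between X and Y
Mixed NE: P1 plays (A: 0.75, B: 0.25), P2 plays (X: 0.0833, Y: 0.9167)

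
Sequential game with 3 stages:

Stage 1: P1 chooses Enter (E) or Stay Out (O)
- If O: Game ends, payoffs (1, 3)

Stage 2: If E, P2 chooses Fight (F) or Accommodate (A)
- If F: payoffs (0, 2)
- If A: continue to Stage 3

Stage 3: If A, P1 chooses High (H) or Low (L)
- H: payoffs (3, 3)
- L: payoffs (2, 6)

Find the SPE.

SPE: (E, A, H); Outcome (3, 3)

Work:
Stage 3: P1 chooses H (3 vs 2)
Stage 2: P2: F->2, A->3 (anticipating H). Choose A
Stage 1: P1: O->1, E->3 (anticipating A, H). Choose E
SPE path: E -> A -> H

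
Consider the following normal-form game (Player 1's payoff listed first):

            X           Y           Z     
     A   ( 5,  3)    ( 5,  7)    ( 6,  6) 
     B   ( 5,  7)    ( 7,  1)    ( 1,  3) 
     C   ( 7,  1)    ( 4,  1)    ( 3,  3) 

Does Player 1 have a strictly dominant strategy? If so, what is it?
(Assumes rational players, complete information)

No strictly dominant strategy exists for Player 1

Work:
A strategy strictly dominates another if it gives a strictly higher payoff against every opponent action. Compare each pair of P1's strategies column-by-column:
  A vs B: [5 vs 5, 5 vs 7, 6 vs 1] → A does not strictly dominate B (column X: 5 ≤ 5)
  A vs C: [5 vs 7, 5 vs 4, 6 vs 3] → A does not strictly dominate C (column X: 5 ≤ 7)
  B vs A: [5 vs 5, 7 vs 5, 1 vs 6] → B does not strictly dominate A (column X: 5 ≤ 5)
  B vs C: [5 vs 7, 7 vs 4, 1 vs 3] → B does not strictly dominate C (column X: 5 ≤ 7)
  C vs A: [7 vs 5, 4 vs 5, 3 vs 6] → C does not strictly dominate A (column Y: 4 ≤ 5)
  C vs B: [7 vs 5, 4 vs 7, 3 vs 1] → C does not strictly dominate B (column Y: 4 ≤ 7)
No single strategy strictly dominates all others → no strictly dominant strategy.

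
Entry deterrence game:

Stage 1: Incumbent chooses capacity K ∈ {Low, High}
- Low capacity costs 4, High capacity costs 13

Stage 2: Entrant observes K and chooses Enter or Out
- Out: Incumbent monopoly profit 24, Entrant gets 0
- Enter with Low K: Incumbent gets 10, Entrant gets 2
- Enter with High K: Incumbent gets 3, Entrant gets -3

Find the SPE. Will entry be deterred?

SPE: (High, Enter|Low, Out|High); Entry deterred. Incumbent net profit = 11

Work:
After Low K: Entrant enters (2 > 0)
After High K: Entrant stays out (-3 < 0)
Incumbent: Low → 10−4=6, High → 24−13=11
Incumbent chooses High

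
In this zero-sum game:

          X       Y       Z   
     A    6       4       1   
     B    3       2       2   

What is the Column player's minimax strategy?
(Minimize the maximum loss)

Column should play Z, value = 2

Work:
Column player minimizes Row's maximum payoff:
Column X: max payoff to Row = 6
Column Y: max payoff to Row = 4
Column Z: max payoff to Row = 2
Minimum is 2, achieved by column Z.
Minimax strategy: Z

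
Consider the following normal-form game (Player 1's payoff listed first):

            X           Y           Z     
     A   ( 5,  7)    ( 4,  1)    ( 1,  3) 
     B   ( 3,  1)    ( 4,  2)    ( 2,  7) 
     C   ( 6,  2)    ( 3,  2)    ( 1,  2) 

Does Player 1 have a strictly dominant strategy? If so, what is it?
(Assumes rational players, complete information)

No strictly dominant strategy exists for Player 1

Work:
A strategy strictly dominates another if it gives a strictly higher payoff against every opponent action. Compare each pair of P1's strategies column-by-column:
  A vs B: [5 vs 3, 4 vs 4, 1 vs 2] → A does not strictly dominate B (column Y: 4 ≤ 4)
  A vs C: [5 vs 6, 4 vs 3, 1 vs 1] → A does not strictly dominate C (column X: 5 ≤ 6)
  B vs A: [3 vs 5, 4 vs 4, 2 vs 1] → B does not strictly dominate A (column X: 3 ≤ 5)
  B vs C: [3 vs 6, 4 vs 3, 2 vs 1] → B does not strictly dominate C (column X: 3 ≤ 6)
  C vs A: [6 vs 5, 3 vs 4, 1 vs 1] → C does not strictly dominate A (column Y: 3 ≤ 4)
  C vs B: [6 vs 3, 3 vs 4, 1 vs 2] → C does not strictly dominate B (column Y: 3 ≤ 4)
No single strategy strictly dominates all others → no strictly dominant strategy.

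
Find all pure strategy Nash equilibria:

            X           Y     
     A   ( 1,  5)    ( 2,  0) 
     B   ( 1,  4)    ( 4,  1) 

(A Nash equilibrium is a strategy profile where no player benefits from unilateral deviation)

Nash equilibrium: (A, X), (B, X)

Work:
Best responses:
  P1 vs X: payoffs [1, 1] → best response A/B (payoff 1)
  P1 vs Y: payoffs [2, 4] → best response B (payoff 4)
  P2 vs A: payoffs [5, 0] → best response X (payoff 5)
  P2 vs B: payoffs [4, 1] → best response X (payoff 4)
Mutual best responses: (A,X), (B,X) → Nash equilibria.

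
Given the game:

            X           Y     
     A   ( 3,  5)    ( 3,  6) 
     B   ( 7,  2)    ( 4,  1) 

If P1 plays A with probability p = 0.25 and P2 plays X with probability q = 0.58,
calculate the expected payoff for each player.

E[P1] = 5.055, E[P2] = 2.54

Work:
E[P1] = p·q·π₁(A,X) + p·(1-q)·π₁(A,Y) + (1-p)·q·π₁(B,X) + (1-p)·(1-q)·π₁(B,Y)
= 0.25·0.58·3 + 0.25·0.42·3 + 0.75·0.58·7 + 0.75·0.42·4
= 5.055

E[P2] = 2.54 (similar calculation)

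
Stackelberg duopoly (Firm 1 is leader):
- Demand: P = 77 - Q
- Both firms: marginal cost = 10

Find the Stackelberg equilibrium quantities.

q₁* (leader) = 33.5, q₂* (follower) = 16.75

Work:
Follower's reaction: q₂ = (a - c - q₁)/2
Leader substitutes: π₁ = q₁·(a - q₁ - (a-c-q₁)/2 - c)
FOC: q₁* = (77 - 10)/2 = 33.50
Then: q₂* = (77 - 10 - 33.5)/2 = 16.75
Leader has first-mover advantage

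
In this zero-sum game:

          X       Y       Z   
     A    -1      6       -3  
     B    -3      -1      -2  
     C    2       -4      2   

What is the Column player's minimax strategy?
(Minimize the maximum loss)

Column should play X or Z (all achieve the minimum), value = 2

Work:
Column player minimizes Row's maximum payoff:
Column X: max payoff to Row = 2
Column Y: max payoff to Row = 6
Column Z: max payoff to Row = 2
Minimum is 2, achieved by columns X, Z (tied).
Each of X or Z is a minimax strategy.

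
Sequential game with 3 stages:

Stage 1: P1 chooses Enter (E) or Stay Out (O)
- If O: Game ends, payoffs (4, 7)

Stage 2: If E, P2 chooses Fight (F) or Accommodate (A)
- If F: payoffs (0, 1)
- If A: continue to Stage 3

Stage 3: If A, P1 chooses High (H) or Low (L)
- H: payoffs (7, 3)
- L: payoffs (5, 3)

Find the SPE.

SPE: (E, A, H); Outcome (7, 3)

Work:
Stage 3: P1 chooses H (7 vs 5)
Stage 2: P2: F->1, A->3 (anticipating H). Choose A
Stage 1: P1: O->4, E->7 (anticipating A, H). Choose E
SPE path: E -> A -> H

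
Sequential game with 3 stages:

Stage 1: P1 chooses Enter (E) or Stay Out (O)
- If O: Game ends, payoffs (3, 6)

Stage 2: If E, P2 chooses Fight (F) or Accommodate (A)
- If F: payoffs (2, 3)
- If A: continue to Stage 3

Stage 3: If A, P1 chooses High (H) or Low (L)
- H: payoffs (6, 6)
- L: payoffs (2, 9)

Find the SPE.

SPE: (E, A, H); Outcome (6, 6)

Work:
Stage 3: P1 chooses H (6 vs 2)
Stage 2: P2: F->3, A->6 (anticipating H). Choose A
Stage 1: P1: O->3, E->6 (anticipating A, H). Choose E
SPE path: E -> A -> H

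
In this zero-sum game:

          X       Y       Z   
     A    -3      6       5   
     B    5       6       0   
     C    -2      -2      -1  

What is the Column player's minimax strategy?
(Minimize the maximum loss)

Column should play X or Z (all achieve the minimum), value = 5

Work:
Column player minimizes Row's maximum payoff:
Column X: max payoff to Row = 5
Column Y: max payoff to Row = 6
Column Z: max payoff to Row = 5
Minimum is 5, achieved by columns X, Z (tied).
Each of X or Z is a minimax strategy.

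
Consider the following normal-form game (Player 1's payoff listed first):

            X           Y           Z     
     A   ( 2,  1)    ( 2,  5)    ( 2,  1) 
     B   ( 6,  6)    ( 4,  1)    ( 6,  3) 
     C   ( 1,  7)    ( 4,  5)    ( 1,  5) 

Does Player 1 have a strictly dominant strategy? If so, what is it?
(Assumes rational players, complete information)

No strictly dominant strategy exists for Player 1

Work:
A strategy strictly dominates another if it gives a strictly higher payoff against every opponent action. Compare each pair of P1's strategies column-by-column:
  A vs B: [2 vs 6, 2 vs 4, 2 vs 6] → A does not strictly dominate B (column X: 2 ≤ 6)
  A vs C: [2 vs 1, 2 vs 4, 2 vs 1] → A does not strictly dominate C (column Y: 2 ≤ 4)
  B vs A: [6 vs 2, 4 vs 2, 6 vs 2] → B strictly dominates A
  B vs C: [6 vs 1, 4 vs 4, 6 vs 1] → B does not strictly dominate C (column Y: 4 ≤ 4)
  C vs A: [1 vs 2, 4 vs 2, 1 vs 2] → C does not strictly dominate A (column X: 1 ≤ 2)
  C vs B: [1 vs 6, 4 vs 4, 1 vs 6] → C does not strictly dominate B (column X: 1 ≤ 6)
No single strategy strictly dominates all others → no strictly dominant strategy.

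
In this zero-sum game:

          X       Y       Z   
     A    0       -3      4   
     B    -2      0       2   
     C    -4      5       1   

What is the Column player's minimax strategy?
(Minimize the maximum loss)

Column should play X, value = 0

Work:
Column player minimizes Row's maximum payoff:
Column X: max payoff to Row = 0
Column Y: max payoff to Row = 5
Column Z: max payoff to Row = 4
Minimum is 0, achieved by column X.
Minimax strategy: X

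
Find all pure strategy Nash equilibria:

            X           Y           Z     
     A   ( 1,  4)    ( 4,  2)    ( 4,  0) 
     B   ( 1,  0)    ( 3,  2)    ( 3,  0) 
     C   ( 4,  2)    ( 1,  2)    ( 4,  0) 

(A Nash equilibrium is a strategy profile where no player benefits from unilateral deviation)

Nash equilibrium: (C, X)

Work:
Best responses:
  P1 vs X: payoffs [1, 1, 4] → best response C (payoff 4)
  P1 vs Y: payoffs [4, 3, 1] → best response A (payoff 4)
  P1 vs Z: payoffs [4, 3, 4] → best response A/C (payoff 4)
  P2 vs A: payoffs [4, 2, 0] → best response X (payoff 4)
  P2 vs B: payoffs [0, 2, 0] → best response Y (payoff 2)
  P2 vs C: payoffs [2, 2, 0] → best response X/Y (payoff 2)
Mutual best responses: (C,X) → Nash equilibria.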